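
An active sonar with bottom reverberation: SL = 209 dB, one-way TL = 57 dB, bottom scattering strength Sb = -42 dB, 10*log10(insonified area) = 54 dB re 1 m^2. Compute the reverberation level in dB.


RL = SL - 2*TL + Sb + 10*log10(A) = 209 - 2*57 + (-42) + 54 = 107

107 dB


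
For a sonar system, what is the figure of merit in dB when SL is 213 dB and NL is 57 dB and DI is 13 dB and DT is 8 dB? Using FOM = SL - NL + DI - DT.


FOM = SL - NL + DI - DT = 213 - 57 + 13 - 8 = 161

161 dB


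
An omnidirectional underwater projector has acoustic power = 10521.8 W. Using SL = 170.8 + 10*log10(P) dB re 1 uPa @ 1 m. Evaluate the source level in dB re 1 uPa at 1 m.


211.02 dB


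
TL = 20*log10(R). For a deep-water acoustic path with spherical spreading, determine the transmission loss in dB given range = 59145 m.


TL = 20*log10(59145) = 95.44

95.44 dB


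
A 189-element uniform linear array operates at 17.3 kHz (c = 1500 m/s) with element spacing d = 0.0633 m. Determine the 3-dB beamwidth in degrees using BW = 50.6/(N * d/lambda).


0.37 deg


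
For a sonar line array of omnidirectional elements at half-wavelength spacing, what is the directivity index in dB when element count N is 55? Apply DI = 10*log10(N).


17.4 dB


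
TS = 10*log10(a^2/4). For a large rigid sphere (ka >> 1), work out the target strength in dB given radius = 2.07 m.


TS = 10*log10(2.07^2 / 4) = 10*log10(1.071225) = 0.3

0.3 dB


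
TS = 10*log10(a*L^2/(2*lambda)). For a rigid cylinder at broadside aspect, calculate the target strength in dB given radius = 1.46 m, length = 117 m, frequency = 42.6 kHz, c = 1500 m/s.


lambda = 1500/42600 = 0.03521 m
TS = 10*log10(1.46*117^2/(2*0.03521)) = 54.53

54.53 dB


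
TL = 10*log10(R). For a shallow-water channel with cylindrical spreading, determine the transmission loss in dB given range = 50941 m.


TL = 10*log10(50941) = 47.07

47.07 dB


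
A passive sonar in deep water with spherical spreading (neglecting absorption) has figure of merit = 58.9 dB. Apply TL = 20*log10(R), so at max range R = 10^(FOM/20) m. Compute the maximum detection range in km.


At max range FOM = TL, so 20*log10(R) = 58.9
R = 10^(58.9/20) = 881.05 m = 0.88 km

0.88 km


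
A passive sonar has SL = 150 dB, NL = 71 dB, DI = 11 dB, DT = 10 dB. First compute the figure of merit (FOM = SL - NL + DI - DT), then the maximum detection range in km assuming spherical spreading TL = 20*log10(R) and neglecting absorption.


Step 1: FOM = SL - NL + DI - DT = 150 - 71 + 11 - 10 = 80 dB
Step 2: at max range FOM = TL = 20*log10(R), so R = 10^(80/20) = 10000.0 m = 10.0 km

10.0 km


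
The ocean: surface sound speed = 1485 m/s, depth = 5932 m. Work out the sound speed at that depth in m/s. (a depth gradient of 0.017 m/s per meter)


c = 1485 + 0.017 * 5932 = 1585.844

1585.844 m/s


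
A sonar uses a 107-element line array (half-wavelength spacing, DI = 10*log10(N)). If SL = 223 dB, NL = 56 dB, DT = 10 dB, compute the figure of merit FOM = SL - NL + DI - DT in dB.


Step 1: DI = 10*log10(107) = 20.29 dB
Step 2: FOM = SL - NL + DI - DT = 223 - 56 + 20.29 - 10 = 177.29

177.29 dB


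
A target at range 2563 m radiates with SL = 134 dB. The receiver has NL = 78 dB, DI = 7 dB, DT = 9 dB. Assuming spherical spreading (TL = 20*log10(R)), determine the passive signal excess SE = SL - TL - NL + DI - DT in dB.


-14.17 dB


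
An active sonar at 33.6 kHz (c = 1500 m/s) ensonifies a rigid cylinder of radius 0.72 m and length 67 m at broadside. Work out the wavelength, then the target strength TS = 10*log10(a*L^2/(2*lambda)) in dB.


Step 1: lambda = c/f = 1500/33600 = 0.04464 m
Step 2: TS = 10*log10(a*L^2/(2*lambda)) = 10*log10(0.72*67^2/(2*0.04464)) = 45.59

45.59 dB


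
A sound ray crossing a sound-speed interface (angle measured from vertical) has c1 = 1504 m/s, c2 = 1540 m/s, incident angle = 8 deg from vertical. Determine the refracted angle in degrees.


8.19 deg


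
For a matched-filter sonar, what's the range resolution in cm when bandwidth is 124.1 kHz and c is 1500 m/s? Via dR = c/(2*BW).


dR = c/(2*BW) = 1500 / (2 * 124.1e3) = 0.006 m = 0.6 cm

0.6 cm


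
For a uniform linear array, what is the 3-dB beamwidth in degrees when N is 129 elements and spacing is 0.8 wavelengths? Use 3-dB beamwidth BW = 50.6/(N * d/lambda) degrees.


BW = 50.6 / (129 * 0.8) = 50.6 / 103.2 = 0.49

0.49 deg


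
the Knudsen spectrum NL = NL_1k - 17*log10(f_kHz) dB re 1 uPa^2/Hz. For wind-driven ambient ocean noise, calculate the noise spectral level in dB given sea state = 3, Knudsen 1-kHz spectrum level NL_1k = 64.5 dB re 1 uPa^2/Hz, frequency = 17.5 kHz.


NL = NL_1k - 17*log10(f_kHz) = 64.5 - 17*log10(17.5) = 64.5 - (21.13) = 43.37

43.37 dB


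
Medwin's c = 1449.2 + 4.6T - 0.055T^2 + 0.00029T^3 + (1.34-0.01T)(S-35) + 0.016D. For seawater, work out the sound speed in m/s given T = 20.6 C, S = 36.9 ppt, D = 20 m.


c = 1449.2 + 4.6*20.6 - 0.055*20.6^2 + 0.00029*20.6^3 + (1.34 - 0.01*20.6)*(36.9 - 35) + 0.016*20 = 1525.63

1525.63 m/s


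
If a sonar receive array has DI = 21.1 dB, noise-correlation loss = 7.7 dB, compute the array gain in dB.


13.4 dB


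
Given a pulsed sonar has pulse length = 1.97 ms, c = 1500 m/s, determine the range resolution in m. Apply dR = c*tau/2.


dR = c*tau/2 = 1500 * 1.97e-3 / 2 = 1.4775

1.4775 m


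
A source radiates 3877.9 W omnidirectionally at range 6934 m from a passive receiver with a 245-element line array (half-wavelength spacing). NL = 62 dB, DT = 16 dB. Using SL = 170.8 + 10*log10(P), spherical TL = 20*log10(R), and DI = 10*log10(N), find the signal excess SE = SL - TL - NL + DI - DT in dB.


Step 1: SL = 170.8 + 10*log10(3877.9) = 206.69 dB
Step 2: TL = 20*log10(6934) = 76.82 dB
Step 3: DI = 10*log10(245) = 23.89 dB
Step 4: SE = SL - TL - NL + DI - DT = 206.69 - 76.82 - 62 + 23.89 - 16 = 75.76

75.76 dB


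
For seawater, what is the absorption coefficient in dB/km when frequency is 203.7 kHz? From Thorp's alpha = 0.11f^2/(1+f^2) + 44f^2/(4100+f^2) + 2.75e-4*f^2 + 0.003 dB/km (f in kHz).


f^2 = 41493.69
alpha = 0.11*41493.69/(1+41493.69) + 44*41493.69/(4100+41493.69) + 2.75e-4*41493.69 + 0.003 = 51.567

51.567 dB/km


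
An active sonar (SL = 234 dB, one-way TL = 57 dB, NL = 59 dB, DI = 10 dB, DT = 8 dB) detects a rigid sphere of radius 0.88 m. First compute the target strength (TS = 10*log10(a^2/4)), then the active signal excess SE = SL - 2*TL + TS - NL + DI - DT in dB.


Step 1: TS = 10*log10(0.88^2/4) = -7.13 dB
Step 2: SE = SL - 2*TL + TS - NL + DI - DT = 234 - 2*57 + (-7.13) - 59 + 10 - 8 = 55.87

55.87 dB


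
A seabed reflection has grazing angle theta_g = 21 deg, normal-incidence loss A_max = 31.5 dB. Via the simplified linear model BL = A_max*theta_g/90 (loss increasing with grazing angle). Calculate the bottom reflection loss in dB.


7.35 dB


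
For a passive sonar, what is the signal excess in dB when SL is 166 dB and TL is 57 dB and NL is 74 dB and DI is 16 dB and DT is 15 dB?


36 dB


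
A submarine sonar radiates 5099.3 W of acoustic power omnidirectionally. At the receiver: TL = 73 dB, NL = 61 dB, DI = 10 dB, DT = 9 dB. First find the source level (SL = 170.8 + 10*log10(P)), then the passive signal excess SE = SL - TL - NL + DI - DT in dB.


Step 1: SL = 170.8 + 10*log10(5099.3) = 207.88 dB
Step 2: SE = SL - TL - NL + DI - DT = 207.88 - 73 - 61 + 10 - 9 = 74.88

74.88 dB


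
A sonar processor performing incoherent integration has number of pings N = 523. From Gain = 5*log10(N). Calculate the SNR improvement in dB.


Gain = 5*log10(523) = 13.59

13.59 dB


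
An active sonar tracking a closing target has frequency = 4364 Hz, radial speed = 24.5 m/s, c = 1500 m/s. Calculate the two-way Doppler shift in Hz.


fd = 2*f*v/c = 2 * 4364 * 24.5 / 1500 = 142.56

142.56 Hz


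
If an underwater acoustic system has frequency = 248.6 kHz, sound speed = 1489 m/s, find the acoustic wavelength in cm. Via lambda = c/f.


lambda = c/f = 1489 / 248600 = 0.006 m = 0.6 cm

0.6 cm


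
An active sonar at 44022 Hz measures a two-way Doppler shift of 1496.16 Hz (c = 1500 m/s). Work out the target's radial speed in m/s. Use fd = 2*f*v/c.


From fd = 2*f*v/c, v = c*fd/(2*f) = 1500 * 1496.16 / (2*44022) = 25.49

25.49 m/s


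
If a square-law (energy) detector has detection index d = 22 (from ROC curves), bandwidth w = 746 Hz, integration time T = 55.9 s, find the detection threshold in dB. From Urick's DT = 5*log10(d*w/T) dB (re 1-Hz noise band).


DT = 5*log10(d*w/T) = 5*log10(22 * 746 / 55.9) = 5*log10(293.6) = 12.34

12.34 dB


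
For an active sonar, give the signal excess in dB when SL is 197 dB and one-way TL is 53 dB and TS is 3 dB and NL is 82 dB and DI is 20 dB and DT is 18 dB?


SE = SL - 2*TL + TS - NL + DI - DT = 197 - 2*53 + (3) - 82 + 20 - 18 = 14

14 dB


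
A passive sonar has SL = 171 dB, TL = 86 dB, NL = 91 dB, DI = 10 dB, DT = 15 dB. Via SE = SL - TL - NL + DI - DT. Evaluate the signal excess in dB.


SE = SL - TL - NL + DI - DT = 171 - 86 - 91 + 10 - 15 = -11

-11 dB


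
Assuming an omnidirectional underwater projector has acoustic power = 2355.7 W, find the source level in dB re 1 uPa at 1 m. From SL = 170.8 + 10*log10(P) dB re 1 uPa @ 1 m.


204.52 dB


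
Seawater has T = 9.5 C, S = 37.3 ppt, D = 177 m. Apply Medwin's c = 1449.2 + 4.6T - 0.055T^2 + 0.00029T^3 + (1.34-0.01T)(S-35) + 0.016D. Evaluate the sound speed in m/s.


1493.88 m/s


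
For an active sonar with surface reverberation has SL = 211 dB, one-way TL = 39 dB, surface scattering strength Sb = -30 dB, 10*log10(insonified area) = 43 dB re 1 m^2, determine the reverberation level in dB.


RL = SL - 2*TL + Sb + 10*log10(A) = 211 - 2*39 + (-30) + 43 = 146

146 dB


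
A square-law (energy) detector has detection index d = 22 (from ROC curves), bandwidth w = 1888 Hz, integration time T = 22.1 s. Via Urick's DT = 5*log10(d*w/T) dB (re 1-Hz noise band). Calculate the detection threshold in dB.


DT = 5*log10(d*w/T) = 5*log10(22 * 1888 / 22.1) = 5*log10(1879.46) = 16.37

16.37 dB


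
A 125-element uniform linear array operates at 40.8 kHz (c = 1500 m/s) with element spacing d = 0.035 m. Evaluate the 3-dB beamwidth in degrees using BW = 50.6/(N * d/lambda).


Step 1: lambda = 1500/40800 = 0.03676 m
Step 2: d/lambda = 0.035/0.03676 = 0.9521
Step 3: BW = 50.6/(N * d/lambda) = 50.6/(125 * 0.9521) = 0.43

0.43 deg


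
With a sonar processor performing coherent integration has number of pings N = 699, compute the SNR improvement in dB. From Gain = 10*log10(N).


Gain = 10*log10(699) = 28.44

28.44 dB


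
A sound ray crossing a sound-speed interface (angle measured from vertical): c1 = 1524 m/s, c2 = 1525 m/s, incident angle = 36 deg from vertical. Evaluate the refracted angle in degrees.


sin(theta2) = (c2/c1)*sin(theta1) = (1525/1524)*sin(36 deg) = 0.58817
theta2 = arcsin(0.58817) = 36.03

36.03 deg


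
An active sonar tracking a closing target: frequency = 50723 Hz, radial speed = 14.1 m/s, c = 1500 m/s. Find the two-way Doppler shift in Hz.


fd = 2*f*v/c = 2 * 50723 * 14.1 / 1500 = 953.59

953.59 Hz


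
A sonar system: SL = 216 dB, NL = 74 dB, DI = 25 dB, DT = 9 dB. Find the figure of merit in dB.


158 dB


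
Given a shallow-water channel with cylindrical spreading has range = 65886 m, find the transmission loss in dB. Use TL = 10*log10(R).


TL = 10*log10(65886) = 48.19

48.19 dB


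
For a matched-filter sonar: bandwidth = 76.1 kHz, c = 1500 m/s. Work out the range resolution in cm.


dR = c/(2*BW) = 1500 / (2 * 76.1e3) = 0.0099 m = 0.99 cm

0.99 cm


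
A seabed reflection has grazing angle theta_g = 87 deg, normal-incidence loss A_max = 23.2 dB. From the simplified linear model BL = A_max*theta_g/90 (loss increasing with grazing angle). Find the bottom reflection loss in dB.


BL = A_max * theta_g / 90 = 23.2 * 87 / 90 = 22.43

22.43 dB


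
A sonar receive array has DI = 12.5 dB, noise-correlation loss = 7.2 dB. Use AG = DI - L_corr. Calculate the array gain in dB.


AG = DI - L_corr = 12.5 - 7.2 = 5.3

5.3 dB


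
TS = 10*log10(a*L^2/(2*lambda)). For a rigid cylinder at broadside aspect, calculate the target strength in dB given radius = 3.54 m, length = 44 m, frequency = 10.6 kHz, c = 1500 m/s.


lambda = 1500/10600 = 0.14151 m
TS = 10*log10(3.54*44^2/(2*0.14151)) = 43.84

43.84 dB


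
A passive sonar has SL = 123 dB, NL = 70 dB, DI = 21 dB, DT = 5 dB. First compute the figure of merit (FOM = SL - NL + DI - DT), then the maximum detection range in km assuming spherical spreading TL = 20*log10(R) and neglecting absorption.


Step 1: FOM = SL - NL + DI - DT = 123 - 70 + 21 - 5 = 69 dB
Step 2: at max range FOM = TL = 20*log10(R), so R = 10^(69/20) = 2818.38 m = 2.82 km

2.82 km


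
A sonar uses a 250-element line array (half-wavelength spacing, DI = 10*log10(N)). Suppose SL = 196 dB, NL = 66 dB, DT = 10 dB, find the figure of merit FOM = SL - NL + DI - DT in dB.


Step 1: DI = 10*log10(250) = 23.98 dB
Step 2: FOM = SL - NL + DI - DT = 196 - 66 + 23.98 - 10 = 143.98

143.98 dB


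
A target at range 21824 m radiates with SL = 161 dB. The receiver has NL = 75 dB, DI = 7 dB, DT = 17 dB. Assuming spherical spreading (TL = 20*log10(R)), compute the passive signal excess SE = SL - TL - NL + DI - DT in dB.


-10.78 dB


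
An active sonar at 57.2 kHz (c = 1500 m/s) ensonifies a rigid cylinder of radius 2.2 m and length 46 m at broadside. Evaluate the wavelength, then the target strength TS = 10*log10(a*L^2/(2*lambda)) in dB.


Step 1: lambda = c/f = 1500/57200 = 0.02622 m
Step 2: TS = 10*log10(a*L^2/(2*lambda)) = 10*log10(2.2*46^2/(2*0.02622)) = 49.48

49.48 dB


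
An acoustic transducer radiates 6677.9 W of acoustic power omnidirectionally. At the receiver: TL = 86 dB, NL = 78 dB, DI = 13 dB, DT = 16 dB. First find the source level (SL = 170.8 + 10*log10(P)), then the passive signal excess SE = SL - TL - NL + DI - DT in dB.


Step 1: SL = 170.8 + 10*log10(6677.9) = 209.05 dB
Step 2: SE = SL - TL - NL + DI - DT = 209.05 - 86 - 78 + 13 - 16 = 42.05

42.05 dB


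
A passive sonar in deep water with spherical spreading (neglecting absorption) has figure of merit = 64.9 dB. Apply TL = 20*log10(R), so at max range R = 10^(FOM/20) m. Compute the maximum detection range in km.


At max range FOM = TL, so 20*log10(R) = 64.9
R = 10^(64.9/20) = 1757.92 m = 1.76 km

1.76 km


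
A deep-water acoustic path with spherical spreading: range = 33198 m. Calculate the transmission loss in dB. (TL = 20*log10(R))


TL = 20*log10(33198) = 90.42

90.42 dB


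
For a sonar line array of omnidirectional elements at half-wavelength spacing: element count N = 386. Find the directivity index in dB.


DI = 10*log10(386) = 25.87

25.87 dB


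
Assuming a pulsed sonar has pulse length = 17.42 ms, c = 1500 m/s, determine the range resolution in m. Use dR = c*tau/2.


dR = c*tau/2 = 1500 * 17.42e-3 / 2 = 13.065

13.065 m


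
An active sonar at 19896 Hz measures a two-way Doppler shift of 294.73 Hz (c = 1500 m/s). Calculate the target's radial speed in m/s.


From fd = 2*f*v/c, v = c*fd/(2*f) = 1500 * 294.73 / (2*19896) = 11.11

11.11 m/s


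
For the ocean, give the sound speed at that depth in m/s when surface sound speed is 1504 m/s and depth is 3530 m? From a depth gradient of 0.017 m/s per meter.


c = 1504 + 0.017 * 3530 = 1564.01

1564.01 m/s


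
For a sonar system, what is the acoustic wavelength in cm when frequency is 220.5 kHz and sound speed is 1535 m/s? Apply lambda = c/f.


lambda = c/f = 1535 / 220500 = 0.007 m = 0.7 cm

0.7 cm


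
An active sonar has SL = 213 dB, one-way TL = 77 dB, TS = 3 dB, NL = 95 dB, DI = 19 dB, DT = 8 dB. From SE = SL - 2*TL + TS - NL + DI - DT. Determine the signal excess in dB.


-22 dB


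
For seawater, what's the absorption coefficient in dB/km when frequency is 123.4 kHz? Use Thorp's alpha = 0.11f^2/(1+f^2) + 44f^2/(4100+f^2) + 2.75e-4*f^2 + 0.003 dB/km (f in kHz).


f^2 = 15227.56
alpha = 0.11*15227.56/(1+15227.56) + 44*15227.56/(4100+15227.56) + 2.75e-4*15227.56 + 0.003 = 38.967

38.967 dB/km


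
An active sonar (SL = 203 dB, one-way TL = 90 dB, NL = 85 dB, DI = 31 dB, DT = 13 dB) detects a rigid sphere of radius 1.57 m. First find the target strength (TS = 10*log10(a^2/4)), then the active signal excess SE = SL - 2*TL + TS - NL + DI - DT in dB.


Step 1: TS = 10*log10(1.57^2/4) = -2.1 dB
Step 2: SE = SL - 2*TL + TS - NL + DI - DT = 203 - 2*90 + (-2.1) - 85 + 31 - 13 = -46.1

-46.1 dB


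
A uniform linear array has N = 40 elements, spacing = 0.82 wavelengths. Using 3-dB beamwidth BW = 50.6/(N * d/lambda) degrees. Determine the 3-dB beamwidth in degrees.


1.54 deg


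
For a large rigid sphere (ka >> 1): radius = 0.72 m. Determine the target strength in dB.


TS = 10*log10(0.72^2 / 4) = 10*log10(0.1296) = -8.87

-8.87 dB


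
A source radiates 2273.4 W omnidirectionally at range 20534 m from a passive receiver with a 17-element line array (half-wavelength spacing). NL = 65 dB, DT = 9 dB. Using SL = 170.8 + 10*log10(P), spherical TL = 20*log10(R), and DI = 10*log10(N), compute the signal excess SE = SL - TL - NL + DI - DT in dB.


Step 1: SL = 170.8 + 10*log10(2273.4) = 204.37 dB
Step 2: TL = 20*log10(20534) = 86.25 dB
Step 3: DI = 10*log10(17) = 12.3 dB
Step 4: SE = SL - TL - NL + DI - DT = 204.37 - 86.25 - 65 + 12.3 - 9 = 56.42

56.42 dB


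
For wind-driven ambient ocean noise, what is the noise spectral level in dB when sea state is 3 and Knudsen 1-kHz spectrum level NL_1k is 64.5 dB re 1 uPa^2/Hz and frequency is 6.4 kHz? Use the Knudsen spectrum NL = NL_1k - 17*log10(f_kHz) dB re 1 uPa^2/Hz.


50.79 dB


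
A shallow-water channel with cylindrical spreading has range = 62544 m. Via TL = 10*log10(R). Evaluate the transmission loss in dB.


TL = 10*log10(62544) = 47.96

47.96 dB


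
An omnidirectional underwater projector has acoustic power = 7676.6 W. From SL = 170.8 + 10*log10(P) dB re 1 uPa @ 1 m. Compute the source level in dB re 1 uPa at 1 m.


SL = 170.8 + 10*log10(7676.6) = 170.8 + 38.85 = 209.65

209.65 dB


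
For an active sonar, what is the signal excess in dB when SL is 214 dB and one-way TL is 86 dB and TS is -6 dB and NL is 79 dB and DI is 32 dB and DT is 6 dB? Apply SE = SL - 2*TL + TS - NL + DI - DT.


SE = SL - 2*TL + TS - NL + DI - DT = 214 - 2*86 + (-6) - 79 + 32 - 6 = -17

-17 dB


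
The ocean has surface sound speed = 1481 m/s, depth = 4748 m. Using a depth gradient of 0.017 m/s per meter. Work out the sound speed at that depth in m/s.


c = 1481 + 0.017 * 4748 = 1561.716

1561.716 m/s


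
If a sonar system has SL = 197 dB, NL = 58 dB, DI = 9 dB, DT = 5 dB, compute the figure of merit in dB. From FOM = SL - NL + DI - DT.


FOM = SL - NL + DI - DT = 197 - 58 + 9 - 5 = 143

143 dB


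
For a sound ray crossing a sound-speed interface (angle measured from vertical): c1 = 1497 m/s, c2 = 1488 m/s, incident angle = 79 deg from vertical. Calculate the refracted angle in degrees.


77.35 deg


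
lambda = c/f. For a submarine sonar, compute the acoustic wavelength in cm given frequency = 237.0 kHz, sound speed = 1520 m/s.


lambda = c/f = 1520 / 237000 = 0.0064 m = 0.64 cm

0.64 cm


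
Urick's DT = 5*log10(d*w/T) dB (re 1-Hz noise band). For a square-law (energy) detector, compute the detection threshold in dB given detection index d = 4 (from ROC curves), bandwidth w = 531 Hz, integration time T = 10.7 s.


DT = 5*log10(d*w/T) = 5*log10(4 * 531 / 10.7) = 5*log10(198.5) = 11.49

11.49 dB


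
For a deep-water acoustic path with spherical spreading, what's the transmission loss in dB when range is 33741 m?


TL = 20*log10(33741) = 90.56

90.56 dB


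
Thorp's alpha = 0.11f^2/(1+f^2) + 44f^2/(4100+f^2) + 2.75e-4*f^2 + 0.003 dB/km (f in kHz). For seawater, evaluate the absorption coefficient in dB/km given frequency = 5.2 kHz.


0.405 dB/km


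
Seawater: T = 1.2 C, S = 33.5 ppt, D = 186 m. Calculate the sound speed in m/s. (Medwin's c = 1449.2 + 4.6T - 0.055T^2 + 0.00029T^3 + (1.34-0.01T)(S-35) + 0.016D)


c = 1449.2 + 4.6*1.2 - 0.055*1.2^2 + 0.00029*1.2^3 + (1.34 - 0.01*1.2)*(33.5 - 35) + 0.016*186 = 1455.63

1455.63 m/s


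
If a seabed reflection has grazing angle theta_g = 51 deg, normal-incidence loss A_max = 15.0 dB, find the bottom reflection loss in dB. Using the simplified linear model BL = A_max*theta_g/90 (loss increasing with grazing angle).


BL = A_max * theta_g / 90 = 15.0 * 51 / 90 = 8.5

8.5 dB


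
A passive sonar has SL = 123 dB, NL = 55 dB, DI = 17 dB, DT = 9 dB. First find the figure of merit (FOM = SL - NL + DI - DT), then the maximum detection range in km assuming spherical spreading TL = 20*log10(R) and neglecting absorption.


Step 1: FOM = SL - NL + DI - DT = 123 - 55 + 17 - 9 = 76 dB
Step 2: at max range FOM = TL = 20*log10(R), so R = 10^(76/20) = 6309.57 m = 6.31 km

6.31 km


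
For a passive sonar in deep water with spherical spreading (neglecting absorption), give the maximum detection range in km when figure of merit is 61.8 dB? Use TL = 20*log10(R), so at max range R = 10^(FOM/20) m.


1.23 km


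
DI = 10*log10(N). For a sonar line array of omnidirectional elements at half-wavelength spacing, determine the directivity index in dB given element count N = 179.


DI = 10*log10(179) = 22.53

22.53 dB


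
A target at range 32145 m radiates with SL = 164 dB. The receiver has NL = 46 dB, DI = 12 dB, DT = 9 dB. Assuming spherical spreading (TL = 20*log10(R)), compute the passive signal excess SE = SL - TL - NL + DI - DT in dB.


Step 1: TL = 20*log10(32145) = 90.14 dB
Step 2: SE = 164 - 90.14 - 46 + 12 - 9 = 30.86

30.86 dB


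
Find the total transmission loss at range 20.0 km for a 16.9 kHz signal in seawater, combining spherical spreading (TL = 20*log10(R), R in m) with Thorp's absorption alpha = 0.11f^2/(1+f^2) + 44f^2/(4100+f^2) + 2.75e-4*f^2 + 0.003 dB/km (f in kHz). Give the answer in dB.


Step 1 (Thorp): alpha = 0.11*285.61/(1+285.61) + 44*285.61/(4100+285.61) + 2.75e-4*285.61 + 0.003 = 3.0566 dB/km
Step 2: TL_spread = 20*log10(20000) = 86.02 dB
Step 3: TL_abs = alpha*R = 3.0566 * 20.0 = 61.13 dB
Step 4: TL_total = 86.02 + 61.13 = 147.15

147.15 dB


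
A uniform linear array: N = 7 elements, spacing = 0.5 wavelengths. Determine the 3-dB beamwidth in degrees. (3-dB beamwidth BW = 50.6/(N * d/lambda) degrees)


BW = 50.6 / (7 * 0.5) = 50.6 / 3.5 = 14.46

14.46 deg


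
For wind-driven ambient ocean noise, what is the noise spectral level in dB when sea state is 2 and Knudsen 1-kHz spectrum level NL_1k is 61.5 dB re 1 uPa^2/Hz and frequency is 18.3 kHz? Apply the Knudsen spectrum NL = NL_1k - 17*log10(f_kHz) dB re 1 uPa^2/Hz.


NL = NL_1k - 17*log10(f_kHz) = 61.5 - 17*log10(18.3) = 61.5 - (21.46) = 40.04

40.04 dB


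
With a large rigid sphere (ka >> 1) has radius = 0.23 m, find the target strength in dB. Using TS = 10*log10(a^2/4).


TS = 10*log10(0.23^2 / 4) = 10*log10(0.013225) = -18.79

-18.79 dB


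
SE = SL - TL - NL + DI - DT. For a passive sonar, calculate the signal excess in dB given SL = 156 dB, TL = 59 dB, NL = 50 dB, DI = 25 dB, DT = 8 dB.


SE = SL - TL - NL + DI - DT = 156 - 59 - 50 + 25 - 8 = 64

64 dB


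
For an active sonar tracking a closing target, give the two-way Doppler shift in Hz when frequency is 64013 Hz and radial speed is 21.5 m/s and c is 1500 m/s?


fd = 2*f*v/c = 2 * 64013 * 21.5 / 1500 = 1835.04

1835.04 Hz


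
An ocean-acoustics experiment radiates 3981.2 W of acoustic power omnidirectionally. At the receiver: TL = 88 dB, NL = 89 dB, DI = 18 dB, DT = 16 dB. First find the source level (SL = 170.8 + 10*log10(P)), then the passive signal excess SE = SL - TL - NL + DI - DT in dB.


Step 1: SL = 170.8 + 10*log10(3981.2) = 206.8 dB
Step 2: SE = SL - TL - NL + DI - DT = 206.8 - 88 - 89 + 18 - 16 = 31.8

31.8 dB


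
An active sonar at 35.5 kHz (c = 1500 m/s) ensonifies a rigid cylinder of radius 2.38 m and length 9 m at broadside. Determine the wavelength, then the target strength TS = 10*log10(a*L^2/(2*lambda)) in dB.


Step 1: lambda = c/f = 1500/35500 = 0.04225 m
Step 2: TS = 10*log10(a*L^2/(2*lambda)) = 10*log10(2.38*9^2/(2*0.04225)) = 33.58

33.58 dB


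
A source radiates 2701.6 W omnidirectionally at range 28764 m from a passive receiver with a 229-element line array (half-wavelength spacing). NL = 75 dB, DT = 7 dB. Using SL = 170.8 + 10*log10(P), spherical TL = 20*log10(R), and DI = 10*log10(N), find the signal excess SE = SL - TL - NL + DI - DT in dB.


Step 1: SL = 170.8 + 10*log10(2701.6) = 205.12 dB
Step 2: TL = 20*log10(28764) = 89.18 dB
Step 3: DI = 10*log10(229) = 23.6 dB
Step 4: SE = SL - TL - NL + DI - DT = 205.12 - 89.18 - 75 + 23.6 - 7 = 57.54

57.54 dB


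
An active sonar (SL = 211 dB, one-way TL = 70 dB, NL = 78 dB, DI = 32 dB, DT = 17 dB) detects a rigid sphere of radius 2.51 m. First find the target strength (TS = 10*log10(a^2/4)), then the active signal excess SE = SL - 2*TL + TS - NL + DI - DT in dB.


Step 1: TS = 10*log10(2.51^2/4) = 1.97 dB
Step 2: SE = SL - 2*TL + TS - NL + DI - DT = 211 - 2*70 + (1.97) - 78 + 32 - 17 = 9.97

9.97 dB


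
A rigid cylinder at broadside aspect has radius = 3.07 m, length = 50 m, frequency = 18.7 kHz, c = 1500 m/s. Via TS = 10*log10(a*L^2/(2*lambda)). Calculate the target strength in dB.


lambda = 1500/18700 = 0.08021 m
TS = 10*log10(3.07*50^2/(2*0.08021)) = 46.8

46.8 dB


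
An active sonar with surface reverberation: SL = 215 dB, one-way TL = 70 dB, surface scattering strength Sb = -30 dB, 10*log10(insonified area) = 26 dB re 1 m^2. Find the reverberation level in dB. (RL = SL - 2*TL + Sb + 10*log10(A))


71 dB


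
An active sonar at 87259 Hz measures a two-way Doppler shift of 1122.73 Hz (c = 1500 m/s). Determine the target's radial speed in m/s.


From fd = 2*f*v/c, v = c*fd/(2*f) = 1500 * 1122.73 / (2*87259) = 9.65

9.65 m/s


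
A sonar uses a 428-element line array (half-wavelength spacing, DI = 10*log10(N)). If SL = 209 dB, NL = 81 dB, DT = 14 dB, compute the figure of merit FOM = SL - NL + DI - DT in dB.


Step 1: DI = 10*log10(428) = 26.31 dB
Step 2: FOM = SL - NL + DI - DT = 209 - 81 + 26.31 - 14 = 140.31

140.31 dB


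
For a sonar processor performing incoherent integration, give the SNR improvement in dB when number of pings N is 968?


Gain = 5*log10(968) = 14.93

14.93 dB


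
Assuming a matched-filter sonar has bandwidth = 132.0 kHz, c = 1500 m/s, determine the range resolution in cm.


dR = c/(2*BW) = 1500 / (2 * 132.0e3) = 0.0057 m = 0.57 cm

0.57 cm


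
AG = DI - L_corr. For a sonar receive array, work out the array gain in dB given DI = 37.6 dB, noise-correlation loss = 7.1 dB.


30.5 dB


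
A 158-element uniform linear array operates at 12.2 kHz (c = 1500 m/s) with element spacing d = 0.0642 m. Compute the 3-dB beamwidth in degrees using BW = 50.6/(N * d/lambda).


0.61 deg


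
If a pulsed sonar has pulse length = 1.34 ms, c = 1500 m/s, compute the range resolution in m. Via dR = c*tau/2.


1.005 m


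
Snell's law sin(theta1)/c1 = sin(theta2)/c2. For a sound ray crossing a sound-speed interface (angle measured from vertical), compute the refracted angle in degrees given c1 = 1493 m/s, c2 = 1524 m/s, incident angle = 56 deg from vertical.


57.81 deg


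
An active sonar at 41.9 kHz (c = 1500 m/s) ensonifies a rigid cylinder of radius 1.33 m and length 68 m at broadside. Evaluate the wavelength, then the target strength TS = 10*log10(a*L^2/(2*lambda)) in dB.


Step 1: lambda = c/f = 1500/41900 = 0.0358 m
Step 2: TS = 10*log10(a*L^2/(2*lambda)) = 10*log10(1.33*68^2/(2*0.0358)) = 49.34

49.34 dB


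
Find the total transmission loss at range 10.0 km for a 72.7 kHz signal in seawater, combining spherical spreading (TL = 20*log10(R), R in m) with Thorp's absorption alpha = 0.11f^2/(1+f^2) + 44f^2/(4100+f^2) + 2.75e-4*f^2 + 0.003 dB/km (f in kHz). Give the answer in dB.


Step 1 (Thorp): alpha = 0.11*5285.29/(1+5285.29) + 44*5285.29/(4100+5285.29) + 2.75e-4*5285.29 + 0.003 = 26.3449 dB/km
Step 2: TL_spread = 20*log10(10000) = 80.0 dB
Step 3: TL_abs = alpha*R = 26.3449 * 10.0 = 263.45 dB
Step 4: TL_total = 80.0 + 263.45 = 343.45

343.45 dB


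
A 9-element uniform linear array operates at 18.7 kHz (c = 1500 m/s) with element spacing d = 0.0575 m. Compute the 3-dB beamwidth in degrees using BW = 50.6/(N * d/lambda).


Step 1: lambda = 1500/18700 = 0.08021 m
Step 2: d/lambda = 0.0575/0.08021 = 0.7169
Step 3: BW = 50.6/(N * d/lambda) = 50.6/(9 * 0.7169) = 7.84

7.84 deg


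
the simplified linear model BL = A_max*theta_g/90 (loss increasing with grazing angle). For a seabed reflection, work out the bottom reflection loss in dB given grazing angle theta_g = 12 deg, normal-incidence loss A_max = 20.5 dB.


2.73 dB


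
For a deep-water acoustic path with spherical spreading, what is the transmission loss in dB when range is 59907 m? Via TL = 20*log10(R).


TL = 20*log10(59907) = 95.55

95.55 dB


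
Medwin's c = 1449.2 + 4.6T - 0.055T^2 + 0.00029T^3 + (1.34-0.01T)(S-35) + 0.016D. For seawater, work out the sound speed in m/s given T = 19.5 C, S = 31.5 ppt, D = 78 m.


c = 1449.2 + 4.6*19.5 - 0.055*19.5^2 + 0.00029*19.5^3 + (1.34 - 0.01*19.5)*(31.5 - 35) + 0.016*78 = 1517.38

1517.38 m/s


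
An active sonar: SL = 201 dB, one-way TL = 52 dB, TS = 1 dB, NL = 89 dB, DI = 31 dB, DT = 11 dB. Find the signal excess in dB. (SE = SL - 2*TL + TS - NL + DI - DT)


SE = SL - 2*TL + TS - NL + DI - DT = 201 - 2*52 + (1) - 89 + 31 - 11 = 29

29 dB


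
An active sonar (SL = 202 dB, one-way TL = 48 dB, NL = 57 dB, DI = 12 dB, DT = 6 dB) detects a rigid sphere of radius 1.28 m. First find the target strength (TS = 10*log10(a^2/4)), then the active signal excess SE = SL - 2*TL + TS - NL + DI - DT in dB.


Step 1: TS = 10*log10(1.28^2/4) = -3.88 dB
Step 2: SE = SL - 2*TL + TS - NL + DI - DT = 202 - 2*48 + (-3.88) - 57 + 12 - 6 = 51.12

51.12 dB


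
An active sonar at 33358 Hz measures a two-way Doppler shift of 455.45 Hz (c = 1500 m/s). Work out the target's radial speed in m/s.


From fd = 2*f*v/c, v = c*fd/(2*f) = 1500 * 455.45 / (2*33358) = 10.24

10.24 m/s


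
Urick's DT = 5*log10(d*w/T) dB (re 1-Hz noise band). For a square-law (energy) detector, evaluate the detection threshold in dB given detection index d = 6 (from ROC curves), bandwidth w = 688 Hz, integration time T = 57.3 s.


DT = 5*log10(d*w/T) = 5*log10(6 * 688 / 57.3) = 5*log10(72.04) = 9.29

9.29 dB


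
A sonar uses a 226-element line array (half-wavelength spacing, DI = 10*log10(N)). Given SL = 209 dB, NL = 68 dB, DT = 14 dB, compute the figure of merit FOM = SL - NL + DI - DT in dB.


Step 1: DI = 10*log10(226) = 23.54 dB
Step 2: FOM = SL - NL + DI - DT = 209 - 68 + 23.54 - 14 = 150.54

150.54 dB


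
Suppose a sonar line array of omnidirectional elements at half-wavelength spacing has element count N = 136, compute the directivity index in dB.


DI = 10*log10(136) = 21.34

21.34 dB


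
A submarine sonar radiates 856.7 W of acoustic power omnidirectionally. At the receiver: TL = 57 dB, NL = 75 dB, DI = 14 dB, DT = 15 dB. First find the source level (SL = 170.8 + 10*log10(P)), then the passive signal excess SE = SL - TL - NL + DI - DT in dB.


Step 1: SL = 170.8 + 10*log10(856.7) = 200.13 dB
Step 2: SE = SL - TL - NL + DI - DT = 200.13 - 57 - 75 + 14 - 15 = 67.13

67.13 dB


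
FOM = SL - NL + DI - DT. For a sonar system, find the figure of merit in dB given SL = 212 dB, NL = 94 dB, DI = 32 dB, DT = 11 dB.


139 dB


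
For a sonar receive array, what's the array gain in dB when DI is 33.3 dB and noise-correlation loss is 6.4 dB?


AG = DI - L_corr = 33.3 - 6.4 = 26.9

26.9 dB


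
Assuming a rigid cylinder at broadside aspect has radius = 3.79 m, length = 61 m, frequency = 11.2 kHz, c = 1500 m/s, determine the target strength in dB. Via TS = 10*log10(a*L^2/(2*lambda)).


lambda = 1500/11200 = 0.13393 m
TS = 10*log10(3.79*61^2/(2*0.13393)) = 47.21

47.21 dB


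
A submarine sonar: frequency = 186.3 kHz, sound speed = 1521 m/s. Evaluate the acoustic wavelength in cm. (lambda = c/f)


0.82 cm


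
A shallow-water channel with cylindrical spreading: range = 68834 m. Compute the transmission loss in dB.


48.38 dB


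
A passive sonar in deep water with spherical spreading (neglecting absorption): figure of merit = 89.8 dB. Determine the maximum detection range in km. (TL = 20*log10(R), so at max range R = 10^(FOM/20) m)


At max range FOM = TL, so 20*log10(R) = 89.8
R = 10^(89.8/20) = 30902.95 m = 30.9 km

30.9 km


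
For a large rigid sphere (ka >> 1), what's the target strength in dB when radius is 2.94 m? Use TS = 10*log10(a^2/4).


TS = 10*log10(2.94^2 / 4) = 10*log10(2.1609) = 3.35

3.35 dB


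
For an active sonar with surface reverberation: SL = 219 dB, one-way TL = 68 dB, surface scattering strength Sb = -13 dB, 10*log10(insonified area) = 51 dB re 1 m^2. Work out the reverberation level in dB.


RL = SL - 2*TL + Sb + 10*log10(A) = 219 - 2*68 + (-13) + 51 = 121

121 dB


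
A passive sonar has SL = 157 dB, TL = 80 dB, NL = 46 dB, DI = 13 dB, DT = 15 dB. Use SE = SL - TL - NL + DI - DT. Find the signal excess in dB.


SE = SL - TL - NL + DI - DT = 157 - 80 - 46 + 13 - 15 = 29

29 dB


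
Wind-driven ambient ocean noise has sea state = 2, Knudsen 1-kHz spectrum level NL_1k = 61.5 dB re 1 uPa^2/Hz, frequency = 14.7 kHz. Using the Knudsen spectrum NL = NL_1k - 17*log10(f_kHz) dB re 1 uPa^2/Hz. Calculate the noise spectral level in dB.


NL = NL_1k - 17*log10(f_kHz) = 61.5 - 17*log10(14.7) = 61.5 - (19.84) = 41.66

41.66 dB


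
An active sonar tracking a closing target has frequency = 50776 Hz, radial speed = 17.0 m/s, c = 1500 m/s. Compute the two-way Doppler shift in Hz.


fd = 2*f*v/c = 2 * 50776 * 17.0 / 1500 = 1150.92

1150.92 Hz


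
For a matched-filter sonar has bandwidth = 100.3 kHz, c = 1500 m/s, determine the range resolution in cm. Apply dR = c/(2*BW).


0.75 cm


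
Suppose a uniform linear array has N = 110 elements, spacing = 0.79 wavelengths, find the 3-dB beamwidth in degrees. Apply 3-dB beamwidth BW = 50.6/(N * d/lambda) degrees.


0.58 deg


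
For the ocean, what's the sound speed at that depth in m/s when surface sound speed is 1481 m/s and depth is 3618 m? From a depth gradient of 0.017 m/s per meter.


1542.506 m/s


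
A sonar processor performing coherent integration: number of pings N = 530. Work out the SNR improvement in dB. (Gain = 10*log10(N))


Gain = 10*log10(530) = 27.24

27.24 dB


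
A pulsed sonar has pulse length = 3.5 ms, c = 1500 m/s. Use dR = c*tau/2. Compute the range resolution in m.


2.625 m


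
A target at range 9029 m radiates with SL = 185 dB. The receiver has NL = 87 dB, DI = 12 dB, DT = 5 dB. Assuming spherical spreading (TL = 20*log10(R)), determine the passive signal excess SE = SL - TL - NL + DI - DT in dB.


Step 1: TL = 20*log10(9029) = 79.11 dB
Step 2: SE = 185 - 79.11 - 87 + 12 - 5 = 25.89

25.89 dB


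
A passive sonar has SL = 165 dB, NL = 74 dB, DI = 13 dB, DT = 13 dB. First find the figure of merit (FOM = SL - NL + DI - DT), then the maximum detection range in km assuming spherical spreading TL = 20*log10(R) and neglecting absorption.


Step 1: FOM = SL - NL + DI - DT = 165 - 74 + 13 - 13 = 91 dB
Step 2: at max range FOM = TL = 20*log10(R), so R = 10^(91/20) = 35481.34 m = 35.48 km

35.48 km


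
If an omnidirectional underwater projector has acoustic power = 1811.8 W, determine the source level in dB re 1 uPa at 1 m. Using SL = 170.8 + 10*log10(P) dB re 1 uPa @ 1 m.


203.38 dB


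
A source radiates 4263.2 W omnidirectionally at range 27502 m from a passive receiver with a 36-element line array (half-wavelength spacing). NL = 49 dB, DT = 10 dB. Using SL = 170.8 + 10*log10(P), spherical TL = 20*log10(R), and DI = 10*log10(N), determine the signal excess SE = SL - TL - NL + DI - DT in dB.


Step 1: SL = 170.8 + 10*log10(4263.2) = 207.1 dB
Step 2: TL = 20*log10(27502) = 88.79 dB
Step 3: DI = 10*log10(36) = 15.56 dB
Step 4: SE = SL - TL - NL + DI - DT = 207.1 - 88.79 - 49 + 15.56 - 10 = 74.87

74.87 dB


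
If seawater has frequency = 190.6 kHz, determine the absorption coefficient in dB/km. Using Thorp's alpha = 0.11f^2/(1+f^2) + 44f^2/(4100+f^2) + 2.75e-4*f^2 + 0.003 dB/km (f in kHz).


f^2 = 36328.36
alpha = 0.11*36328.36/(1+36328.36) + 44*36328.36/(4100+36328.36) + 2.75e-4*36328.36 + 0.003 = 49.641

49.641 dB/km


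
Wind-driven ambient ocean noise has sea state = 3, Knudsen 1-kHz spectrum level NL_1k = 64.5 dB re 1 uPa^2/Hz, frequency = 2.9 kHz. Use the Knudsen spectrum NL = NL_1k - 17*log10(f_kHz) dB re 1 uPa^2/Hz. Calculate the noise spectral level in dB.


NL = NL_1k - 17*log10(f_kHz) = 64.5 - 17*log10(2.9) = 64.5 - (7.86) = 56.64

56.64 dB


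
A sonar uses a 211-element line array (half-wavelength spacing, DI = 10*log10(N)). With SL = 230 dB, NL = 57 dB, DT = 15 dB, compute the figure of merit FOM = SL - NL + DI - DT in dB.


Step 1: DI = 10*log10(211) = 23.24 dB
Step 2: FOM = SL - NL + DI - DT = 230 - 57 + 23.24 - 15 = 181.24

181.24 dB


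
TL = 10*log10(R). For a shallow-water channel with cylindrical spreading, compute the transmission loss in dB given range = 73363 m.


48.65 dB


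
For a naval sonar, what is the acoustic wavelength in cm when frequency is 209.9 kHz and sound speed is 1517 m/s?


lambda = c/f = 1517 / 209900 = 0.0072 m = 0.72 cm

0.72 cm


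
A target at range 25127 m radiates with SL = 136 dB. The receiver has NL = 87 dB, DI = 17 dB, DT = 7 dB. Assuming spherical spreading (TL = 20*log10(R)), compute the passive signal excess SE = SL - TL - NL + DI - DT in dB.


Step 1: TL = 20*log10(25127) = 88.0 dB
Step 2: SE = 136 - 88.0 - 87 + 17 - 7 = -29.0

-29.0 dB


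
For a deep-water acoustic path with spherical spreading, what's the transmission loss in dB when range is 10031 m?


TL = 20*log10(10031) = 80.03

80.03 dB


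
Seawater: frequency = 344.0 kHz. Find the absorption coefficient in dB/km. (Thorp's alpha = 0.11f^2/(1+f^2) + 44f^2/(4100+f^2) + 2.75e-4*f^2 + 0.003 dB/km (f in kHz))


75.182 dB/km


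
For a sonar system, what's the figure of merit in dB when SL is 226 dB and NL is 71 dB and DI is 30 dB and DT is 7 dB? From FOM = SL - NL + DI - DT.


FOM = SL - NL + DI - DT = 226 - 71 + 30 - 7 = 178

178 dB


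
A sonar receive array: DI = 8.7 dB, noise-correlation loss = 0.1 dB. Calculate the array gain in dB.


AG = DI - L_corr = 8.7 - 0.1 = 8.6

8.6 dB


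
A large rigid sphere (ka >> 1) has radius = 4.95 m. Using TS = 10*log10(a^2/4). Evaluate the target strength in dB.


TS = 10*log10(4.95^2 / 4) = 10*log10(6.125625) = 7.87

7.87 dB


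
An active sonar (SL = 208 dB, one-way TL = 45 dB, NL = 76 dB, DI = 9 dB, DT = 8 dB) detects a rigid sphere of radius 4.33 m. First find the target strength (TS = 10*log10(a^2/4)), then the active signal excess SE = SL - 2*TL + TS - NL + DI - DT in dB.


Step 1: TS = 10*log10(4.33^2/4) = 6.71 dB
Step 2: SE = SL - 2*TL + TS - NL + DI - DT = 208 - 2*45 + (6.71) - 76 + 9 - 8 = 49.71

49.71 dB


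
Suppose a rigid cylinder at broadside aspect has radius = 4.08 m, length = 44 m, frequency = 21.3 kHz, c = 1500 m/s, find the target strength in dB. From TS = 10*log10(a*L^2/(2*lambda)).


lambda = 1500/21300 = 0.07042 m
TS = 10*log10(4.08*44^2/(2*0.07042)) = 47.49

47.49 dB


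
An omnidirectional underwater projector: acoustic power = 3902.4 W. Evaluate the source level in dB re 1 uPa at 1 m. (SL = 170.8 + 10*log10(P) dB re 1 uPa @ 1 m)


SL = 170.8 + 10*log10(3902.4) = 170.8 + 35.91 = 206.71

206.71 dB
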